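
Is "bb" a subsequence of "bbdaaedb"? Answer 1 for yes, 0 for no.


Check if "bb" is a subsequence of "bbdaaedb"
Greedy scan:
  Position 0 ('b'): matches sub[0] = 'b'
  Position 1 ('b'): matches sub[1] = 'b'
  Position 2 ('d'): no match needed
  Position 3 ('a'): no match needed
  Position 4 ('a'): no match needed
  Position 5 ('e'): no match needed
  Position 6 ('d'): no match needed
  Position 7 ('b'): no match needed
All 2 characters matched => is a subsequence

1


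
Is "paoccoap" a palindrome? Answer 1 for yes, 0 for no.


Input: paoccoap
Reversed: paoccoap
  Compare pos 0 ('p') with pos 7 ('p'): match
  Compare pos 1 ('a') with pos 6 ('a'): match
  Compare pos 2 ('o') with pos 5 ('o'): match
  Compare pos 3 ('c') with pos 4 ('c'): match
Result: palindrome

1


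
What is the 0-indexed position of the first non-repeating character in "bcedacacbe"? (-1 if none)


Input: bcedacacbe
Character frequencies:
  'a': 2
  'b': 2
  'c': 3
  'd': 1
  'e': 2
Scanning left to right for freq == 1:
  Position 0 ('b'): freq=2, skip
  Position 1 ('c'): freq=3, skip
  Position 2 ('e'): freq=2, skip
  Position 3 ('d'): unique! => answer = 3

3


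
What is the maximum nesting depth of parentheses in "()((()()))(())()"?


Input: "()((()()))(())()"
Tracking depth:
  Position 0 '(': depth becomes 1
  Position 1 ')': depth becomes 0
  Position 2 '(': depth becomes 1
  Position 3 '(': depth becomes 2
  Position 4 '(': depth becomes 3
  Position 5 ')': depth becomes 2
  Position 6 '(': depth becomes 3
  Position 7 ')': depth becomes 2
  Position 8 ')': depth becomes 1
  Position 9 ')': depth becomes 0
  Position 10 '(': depth becomes 1
  Position 11 '(': depth becomes 2
  Position 12 ')': depth becomes 1
  Position 13 ')': depth becomes 0
  Position 14 '(': depth becomes 1
  Position 15 ')': depth becomes 0
Maximum depth reached: 3

3


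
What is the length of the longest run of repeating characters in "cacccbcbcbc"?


Input: "cacccbcbcbc"
Scanning for longest run:
  Position 1 ('a'): new char, reset run to 1
  Position 2 ('c'): new char, reset run to 1
  Position 3 ('c'): continues run of 'c', length=2
  Position 4 ('c'): continues run of 'c', length=3
  Position 5 ('b'): new char, reset run to 1
  Position 6 ('c'): new char, reset run to 1
  Position 7 ('b'): new char, reset run to 1
  Position 8 ('c'): new char, reset run to 1
  Position 9 ('b'): new char, reset run to 1
  Position 10 ('c'): new char, reset run to 1
Longest run: 'c' with length 3

3


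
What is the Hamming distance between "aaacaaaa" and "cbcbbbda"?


Comparing "aaacaaaa" and "cbcbbbda" position by position:
  Position 0: 'a' vs 'c' => differ
  Position 1: 'a' vs 'b' => differ
  Position 2: 'a' vs 'c' => differ
  Position 3: 'c' vs 'b' => differ
  Position 4: 'a' vs 'b' => differ
  Position 5: 'a' vs 'b' => differ
  Position 6: 'a' vs 'd' => differ
  Position 7: 'a' vs 'a' => same
Total differences (Hamming distance): 7

7


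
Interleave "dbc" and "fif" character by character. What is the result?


Interleaving "dbc" and "fif":
  Position 0: 'd' from first, 'f' from second => "df"
  Position 1: 'b' from first, 'i' from second => "bi"
  Position 2: 'c' from first, 'f' from second => "cf"
Result: dfbicf

dfbicf


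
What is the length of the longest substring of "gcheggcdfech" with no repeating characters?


Input: "gcheggcdfech"
Sliding window (track last position of each char):
  Position 0 ('g'): window [0,0] length 1 -- new best
  Position 1 ('c'): window [0,1] length 2 -- new best
  Position 2 ('h'): window [0,2] length 3 -- new best
  Position 3 ('e'): window [0,3] length 4 -- new best
  Position 4 ('g'): repeat (last at 0), move window start to 1
  Position 4 ('g'): window [1,4] length 4
  Position 5 ('g'): repeat (last at 4), move window start to 5
  Position 5 ('g'): window [5,5] length 1
  Position 6 ('c'): window [5,6] length 2
  Position 7 ('d'): window [5,7] length 3
  Position 8 ('f'): window [5,8] length 4
  Position 9 ('e'): window [5,9] length 5 -- new best
  Position 10 ('c'): repeat (last at 6), move window start to 7
  Position 10 ('c'): window [7,10] length 4
  Position 11 ('h'): window [7,11] length 5
Longest substring with no repeats: "gcdfe" with length 5

5


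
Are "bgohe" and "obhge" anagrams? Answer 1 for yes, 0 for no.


Strings: "bgohe", "obhge"
Sorted first:  begho
Sorted second: begho
Sorted forms match => anagrams

1


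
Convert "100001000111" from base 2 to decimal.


Input: "100001000111" in base 2
Positional expansion:
  Digit '1' (value 1) x 2^11 = 2048
  Digit '0' (value 0) x 2^10 = 0
  Digit '0' (value 0) x 2^9 = 0
  Digit '0' (value 0) x 2^8 = 0
  Digit '0' (value 0) x 2^7 = 0
  Digit '1' (value 1) x 2^6 = 64
  Digit '0' (value 0) x 2^5 = 0
  Digit '0' (value 0) x 2^4 = 0
  Digit '0' (value 0) x 2^3 = 0
  Digit '1' (value 1) x 2^2 = 4
  Digit '1' (value 1) x 2^1 = 2
  Digit '1' (value 1) x 2^0 = 1
Sum = 2119

2119


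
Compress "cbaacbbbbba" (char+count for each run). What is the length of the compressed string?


Input: cbaacbbbbba
Runs:
  'c' x 1 => "c1"
  'b' x 1 => "b1"
  'a' x 2 => "a2"
  'c' x 1 => "c1"
  'b' x 5 => "b5"
  'a' x 1 => "a1"
Compressed: "c1b1a2c1b5a1"
Compressed length: 12

12


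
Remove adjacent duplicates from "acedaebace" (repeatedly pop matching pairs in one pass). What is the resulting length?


Input: acedaebace
Stack-based adjacent duplicate removal:
  Read 'a': push. Stack: a
  Read 'c': push. Stack: ac
  Read 'e': push. Stack: ace
  Read 'd': push. Stack: aced
  Read 'a': push. Stack: aceda
  Read 'e': push. Stack: acedae
  Read 'b': push. Stack: acedaeb
  Read 'a': push. Stack: acedaeba
  Read 'c': push. Stack: acedaebac
  Read 'e': push. Stack: acedaebace
Final stack: "acedaebace" (length 10)

10


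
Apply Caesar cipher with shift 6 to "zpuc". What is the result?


Caesar cipher: shift "zpuc" by 6
  'z' (pos 25) + 6 = pos 5 = 'f'
  'p' (pos 15) + 6 = pos 21 = 'v'
  'u' (pos 20) + 6 = pos 0 = 'a'
  'c' (pos 2) + 6 = pos 8 = 'i'
Result: fvai

fvai


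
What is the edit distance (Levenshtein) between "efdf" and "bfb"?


Computing edit distance: "efdf" -> "bfb"
DP table:
           b    f    b
      0    1    2    3
  e   1    1    2    3
  f   2    2    1    2
  d   3    3    2    2
  f   4    4    3    3
Edit distance = dp[4][3] = 3

3


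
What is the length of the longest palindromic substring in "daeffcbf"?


Input: "daeffcbf"
Checking substrings for palindromes:
  [3:5] "ff" (len 2) => palindrome
Longest palindromic substring: "ff" with length 2

2


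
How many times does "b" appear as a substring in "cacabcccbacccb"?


Searching for "b" in "cacabcccbacccb"
Scanning each position:
  Position 0: "c" => no
  Position 1: "a" => no
  Position 2: "c" => no
  Position 3: "a" => no
  Position 4: "b" => MATCH
  Position 5: "c" => no
  Position 6: "c" => no
  Position 7: "c" => no
  Position 8: "b" => MATCH
  Position 9: "a" => no
  Position 10: "c" => no
  Position 11: "c" => no
  Position 12: "c" => no
  Position 13: "b" => MATCH
Total occurrences: 3

3


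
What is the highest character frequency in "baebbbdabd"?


Input: baebbbdabd
Character counts:
  'a': 2
  'b': 5
  'd': 2
  'e': 1
Maximum frequency: 5

5


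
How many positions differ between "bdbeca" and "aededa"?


Comparing "bdbeca" and "aededa" position by position:
  Position 0: 'b' vs 'a' => DIFFER
  Position 1: 'd' vs 'e' => DIFFER
  Position 2: 'b' vs 'd' => DIFFER
  Position 3: 'e' vs 'e' => same
  Position 4: 'c' vs 'd' => DIFFER
  Position 5: 'a' vs 'a' => same
Positions that differ: 4

4


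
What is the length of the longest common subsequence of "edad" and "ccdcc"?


LCS of "edad" and "ccdcc"
DP table:
           c    c    d    c    c
      0    0    0    0    0    0
  e   0    0    0    0    0    0
  d   0    0    0    1    1    1
  a   0    0    0    1    1    1
  d   0    0    0    1    1    1
LCS length = dp[4][5] = 1

1


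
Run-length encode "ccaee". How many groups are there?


Input: ccaee
Scanning for consecutive runs:
  Group 1: 'c' x 2 (positions 0-1)
  Group 2: 'a' x 1 (positions 2-2)
  Group 3: 'e' x 2 (positions 3-4)
Total groups: 3

3


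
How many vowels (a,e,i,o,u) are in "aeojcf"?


Input: aeojcf
Checking each character:
  'a' at position 0: vowel (running total: 1)
  'e' at position 1: vowel (running total: 2)
  'o' at position 2: vowel (running total: 3)
  'j' at position 3: consonant
  'c' at position 4: consonant
  'f' at position 5: consonant
Total vowels: 3

3


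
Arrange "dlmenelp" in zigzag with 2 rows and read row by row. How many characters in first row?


Zigzag "dlmenelp" into 2 rows:
Placing characters:
  'd' => row 0
  'l' => row 1
  'm' => row 0
  'e' => row 1
  'n' => row 0
  'e' => row 1
  'l' => row 0
  'p' => row 1
Rows:
  Row 0: "dmnl"
  Row 1: "leep"
First row length: 4

4


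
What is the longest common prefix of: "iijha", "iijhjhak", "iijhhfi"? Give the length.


Words: iijha, iijhjhak, iijhhfi
  Position 0: all 'i' => match
  Position 1: all 'i' => match
  Position 2: all 'j' => match
  Position 3: all 'h' => match
  Position 4: ('a', 'j', 'h') => mismatch, stop
LCP = "iijh" (length 4)

4


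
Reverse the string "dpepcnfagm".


Input: dpepcnfagm
Reading characters right to left:
  Position 9: 'm'
  Position 8: 'g'
  Position 7: 'a'
  Position 6: 'f'
  Position 5: 'n'
  Position 4: 'c'
  Position 3: 'p'
  Position 2: 'e'
  Position 1: 'p'
  Position 0: 'd'
Reversed: mgafncpepd

mgafncpepd


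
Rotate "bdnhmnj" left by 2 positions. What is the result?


Input: "bdnhmnj", rotate left by 2
First 2 characters: "bd"
Remaining characters: "nhmnj"
Concatenate remaining + first: "nhmnj" + "bd" = "nhmnjbd"

nhmnjbd


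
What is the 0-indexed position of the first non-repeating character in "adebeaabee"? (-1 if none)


Input: adebeaabee
Character frequencies:
  'a': 3
  'b': 2
  'd': 1
  'e': 4
Scanning left to right for freq == 1:
  Position 0 ('a'): freq=3, skip
  Position 1 ('d'): unique! => answer = 1

1


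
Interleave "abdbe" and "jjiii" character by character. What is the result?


Interleaving "abdbe" and "jjiii":
  Position 0: 'a' from first, 'j' from second => "aj"
  Position 1: 'b' from first, 'j' from second => "bj"
  Position 2: 'd' from first, 'i' from second => "di"
  Position 3: 'b' from first, 'i' from second => "bi"
  Position 4: 'e' from first, 'i' from second => "ei"
Result: ajbjdibiei

ajbjdibiei


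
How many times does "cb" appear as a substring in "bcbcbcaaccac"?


Searching for "cb" in "bcbcbcaaccac"
Scanning each position:
  Position 0: "bc" => no
  Position 1: "cb" => MATCH
  Position 2: "bc" => no
  Position 3: "cb" => MATCH
  Position 4: "bc" => no
  Position 5: "ca" => no
  Position 6: "aa" => no
  Position 7: "ac" => no
  Position 8: "cc" => no
  Position 9: "ca" => no
  Position 10: "ac" => no
Total occurrences: 2

2


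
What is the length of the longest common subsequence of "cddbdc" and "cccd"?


LCS of "cddbdc" and "cccd"
DP table:
           c    c    c    d
      0    0    0    0    0
  c   0    1    1    1    1
  d   0    1    1    1    2
  d   0    1    1    1    2
  b   0    1    1    1    2
  d   0    1    1    1    2
  c   0    1    2    2    2
LCS length = dp[6][4] = 2

2


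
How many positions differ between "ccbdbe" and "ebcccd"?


Comparing "ccbdbe" and "ebcccd" position by position:
  Position 0: 'c' vs 'e' => DIFFER
  Position 1: 'c' vs 'b' => DIFFER
  Position 2: 'b' vs 'c' => DIFFER
  Position 3: 'd' vs 'c' => DIFFER
  Position 4: 'b' vs 'c' => DIFFER
  Position 5: 'e' vs 'd' => DIFFER
Positions that differ: 6

6


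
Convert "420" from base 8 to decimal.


Input: "420" in base 8
Positional expansion:
  Digit '4' (value 4) x 8^2 = 256
  Digit '2' (value 2) x 8^1 = 16
  Digit '0' (value 0) x 8^0 = 0
Sum = 272

272


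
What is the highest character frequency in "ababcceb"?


Input: ababcceb
Character counts:
  'a': 2
  'b': 3
  'c': 2
  'e': 1
Maximum frequency: 3

3


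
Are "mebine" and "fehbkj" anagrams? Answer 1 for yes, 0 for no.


Strings: "mebine", "fehbkj"
Sorted first:  beeimn
Sorted second: befhjk
Differ at position 2: 'e' vs 'f' => not anagrams

0


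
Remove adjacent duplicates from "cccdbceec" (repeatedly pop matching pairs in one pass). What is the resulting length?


Input: cccdbceec
Stack-based adjacent duplicate removal:
  Read 'c': push. Stack: c
  Read 'c': matches stack top 'c' => pop. Stack: (empty)
  Read 'c': push. Stack: c
  Read 'd': push. Stack: cd
  Read 'b': push. Stack: cdb
  Read 'c': push. Stack: cdbc
  Read 'e': push. Stack: cdbce
  Read 'e': matches stack top 'e' => pop. Stack: cdbc
  Read 'c': matches stack top 'c' => pop. Stack: cdb
Final stack: "cdb" (length 3)

3


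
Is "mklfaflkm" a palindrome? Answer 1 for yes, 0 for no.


Input: mklfaflkm
Reversed: mklfaflkm
  Compare pos 0 ('m') with pos 8 ('m'): match
  Compare pos 1 ('k') with pos 7 ('k'): match
  Compare pos 2 ('l') with pos 6 ('l'): match
  Compare pos 3 ('f') with pos 5 ('f'): match
Result: palindrome

1


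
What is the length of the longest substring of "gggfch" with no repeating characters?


Input: "gggfch"
Sliding window (track last position of each char):
  Position 0 ('g'): window [0,0] length 1 -- new best
  Position 1 ('g'): repeat (last at 0), move window start to 1
  Position 1 ('g'): window [1,1] length 1
  Position 2 ('g'): repeat (last at 1), move window start to 2
  Position 2 ('g'): window [2,2] length 1
  Position 3 ('f'): window [2,3] length 2 -- new best
  Position 4 ('c'): window [2,4] length 3 -- new best
  Position 5 ('h'): window [2,5] length 4 -- new best
Longest substring with no repeats: "gfch" with length 4

4


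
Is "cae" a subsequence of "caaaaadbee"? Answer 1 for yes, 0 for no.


Check if "cae" is a subsequence of "caaaaadbee"
Greedy scan:
  Position 0 ('c'): matches sub[0] = 'c'
  Position 1 ('a'): matches sub[1] = 'a'
  Position 2 ('a'): no match needed
  Position 3 ('a'): no match needed
  Position 4 ('a'): no match needed
  Position 5 ('a'): no match needed
  Position 6 ('d'): no match needed
  Position 7 ('b'): no match needed
  Position 8 ('e'): matches sub[2] = 'e'
  Position 9 ('e'): no match needed
All 3 characters matched => is a subsequence

1


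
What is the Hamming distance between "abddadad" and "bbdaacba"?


Comparing "abddadad" and "bbdaacba" position by position:
  Position 0: 'a' vs 'b' => differ
  Position 1: 'b' vs 'b' => same
  Position 2: 'd' vs 'd' => same
  Position 3: 'd' vs 'a' => differ
  Position 4: 'a' vs 'a' => same
  Position 5: 'd' vs 'c' => differ
  Position 6: 'a' vs 'b' => differ
  Position 7: 'd' vs 'a' => differ
Total differences (Hamming distance): 5

5


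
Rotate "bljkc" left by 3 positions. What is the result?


Input: "bljkc", rotate left by 3
First 3 characters: "blj"
Remaining characters: "kc"
Concatenate remaining + first: "kc" + "blj" = "kcblj"

kcblj


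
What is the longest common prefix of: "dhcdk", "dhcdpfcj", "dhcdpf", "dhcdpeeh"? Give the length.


Words: dhcdk, dhcdpfcj, dhcdpf, dhcdpeeh
  Position 0: all 'd' => match
  Position 1: all 'h' => match
  Position 2: all 'c' => match
  Position 3: all 'd' => match
  Position 4: ('k', 'p', 'p', 'p') => mismatch, stop
LCP = "dhcd" (length 4)

4


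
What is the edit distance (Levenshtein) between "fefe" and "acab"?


Computing edit distance: "fefe" -> "acab"
DP table:
           a    c    a    b
      0    1    2    3    4
  f   1    1    2    3    4
  e   2    2    2    3    4
  f   3    3    3    3    4
  e   4    4    4    4    4
Edit distance = dp[4][4] = 4

4


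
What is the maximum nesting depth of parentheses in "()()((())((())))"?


Input: "()()((())((())))"
Tracking depth:
  Position 0 '(': depth becomes 1
  Position 1 ')': depth becomes 0
  Position 2 '(': depth becomes 1
  Position 3 ')': depth becomes 0
  Position 4 '(': depth becomes 1
  Position 5 '(': depth becomes 2
  Position 6 '(': depth becomes 3
  Position 7 ')': depth becomes 2
  Position 8 ')': depth becomes 1
  Position 9 '(': depth becomes 2
  Position 10 '(': depth becomes 3
  Position 11 '(': depth becomes 4
  Position 12 ')': depth becomes 3
  Position 13 ')': depth becomes 2
  Position 14 ')': depth becomes 1
  Position 15 ')': depth becomes 0
Maximum depth reached: 4

4


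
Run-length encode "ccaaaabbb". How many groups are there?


Input: ccaaaabbb
Scanning for consecutive runs:
  Group 1: 'c' x 2 (positions 0-1)
  Group 2: 'a' x 4 (positions 2-5)
  Group 3: 'b' x 3 (positions 6-8)
Total groups: 3

3


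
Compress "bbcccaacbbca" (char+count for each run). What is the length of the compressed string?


Input: bbcccaacbbca
Runs:
  'b' x 2 => "b2"
  'c' x 3 => "c3"
  'a' x 2 => "a2"
  'c' x 1 => "c1"
  'b' x 2 => "b2"
  'c' x 1 => "c1"
  'a' x 1 => "a1"
Compressed: "b2c3a2c1b2c1a1"
Compressed length: 14

14


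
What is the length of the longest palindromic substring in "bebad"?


Input: "bebad"
Checking substrings for palindromes:
  [0:3] "beb" (len 3) => palindrome
Longest palindromic substring: "beb" with length 3

3


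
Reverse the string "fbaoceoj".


Input: fbaoceoj
Reading characters right to left:
  Position 7: 'j'
  Position 6: 'o'
  Position 5: 'e'
  Position 4: 'c'
  Position 3: 'o'
  Position 2: 'a'
  Position 1: 'b'
  Position 0: 'f'
Reversed: joecoabf

joecoabf


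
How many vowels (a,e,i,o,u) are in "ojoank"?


Input: ojoank
Checking each character:
  'o' at position 0: vowel (running total: 1)
  'j' at position 1: consonant
  'o' at position 2: vowel (running total: 2)
  'a' at position 3: vowel (running total: 3)
  'n' at position 4: consonant
  'k' at position 5: consonant
Total vowels: 3

3


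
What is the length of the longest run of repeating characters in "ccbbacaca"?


Input: "ccbbacaca"
Scanning for longest run:
  Position 1 ('c'): continues run of 'c', length=2
  Position 2 ('b'): new char, reset run to 1
  Position 3 ('b'): continues run of 'b', length=2
  Position 4 ('a'): new char, reset run to 1
  Position 5 ('c'): new char, reset run to 1
  Position 6 ('a'): new char, reset run to 1
  Position 7 ('c'): new char, reset run to 1
  Position 8 ('a'): new char, reset run to 1
Longest run: 'c' with length 2

2


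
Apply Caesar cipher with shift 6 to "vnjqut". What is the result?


Caesar cipher: shift "vnjqut" by 6
  'v' (pos 21) + 6 = pos 1 = 'b'
  'n' (pos 13) + 6 = pos 19 = 't'
  'j' (pos 9) + 6 = pos 15 = 'p'
  'q' (pos 16) + 6 = pos 22 = 'w'
  'u' (pos 20) + 6 = pos 0 = 'a'
  't' (pos 19) + 6 = pos 25 = 'z'
Result: btpwaz

btpwaz


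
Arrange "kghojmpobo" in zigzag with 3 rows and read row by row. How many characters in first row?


Zigzag "kghojmpobo" into 3 rows:
Placing characters:
  'k' => row 0
  'g' => row 1
  'h' => row 2
  'o' => row 1
  'j' => row 0
  'm' => row 1
  'p' => row 2
  'o' => row 1
  'b' => row 0
  'o' => row 1
Rows:
  Row 0: "kjb"
  Row 1: "gomoo"
  Row 2: "hp"
First row length: 3

3


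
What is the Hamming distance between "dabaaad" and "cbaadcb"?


Comparing "dabaaad" and "cbaadcb" position by position:
  Position 0: 'd' vs 'c' => differ
  Position 1: 'a' vs 'b' => differ
  Position 2: 'b' vs 'a' => differ
  Position 3: 'a' vs 'a' => same
  Position 4: 'a' vs 'd' => differ
  Position 5: 'a' vs 'c' => differ
  Position 6: 'd' vs 'b' => differ
Total differences (Hamming distance): 6

6


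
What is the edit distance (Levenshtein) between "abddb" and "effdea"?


Computing edit distance: "abddb" -> "effdea"
DP table:
           e    f    f    d    e    a
      0    1    2    3    4    5    6
  a   1    1    2    3    4    5    5
  b   2    2    2    3    4    5    6
  d   3    3    3    3    3    4    5
  d   4    4    4    4    3    4    5
  b   5    5    5    5    4    4    5
Edit distance = dp[5][6] = 5

5


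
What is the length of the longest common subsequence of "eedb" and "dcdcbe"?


LCS of "eedb" and "dcdcbe"
DP table:
           d    c    d    c    b    e
      0    0    0    0    0    0    0
  e   0    0    0    0    0    0    1
  e   0    0    0    0    0    0    1
  d   0    1    1    1    1    1    1
  b   0    1    1    1    1    2    2
LCS length = dp[4][6] = 2

2


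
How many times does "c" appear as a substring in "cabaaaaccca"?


Searching for "c" in "cabaaaaccca"
Scanning each position:
  Position 0: "c" => MATCH
  Position 1: "a" => no
  Position 2: "b" => no
  Position 3: "a" => no
  Position 4: "a" => no
  Position 5: "a" => no
  Position 6: "a" => no
  Position 7: "c" => MATCH
  Position 8: "c" => MATCH
  Position 9: "c" => MATCH
  Position 10: "a" => no
Total occurrences: 4

4


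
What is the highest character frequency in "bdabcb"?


Input: bdabcb
Character counts:
  'a': 1
  'b': 3
  'c': 1
  'd': 1
Maximum frequency: 3

3


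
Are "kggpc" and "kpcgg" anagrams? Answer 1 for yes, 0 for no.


Strings: "kggpc", "kpcgg"
Sorted first:  cggkp
Sorted second: cggkp
Sorted forms match => anagrams

1


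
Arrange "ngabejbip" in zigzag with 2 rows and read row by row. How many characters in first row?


Zigzag "ngabejbip" into 2 rows:
Placing characters:
  'n' => row 0
  'g' => row 1
  'a' => row 0
  'b' => row 1
  'e' => row 0
  'j' => row 1
  'b' => row 0
  'i' => row 1
  'p' => row 0
Rows:
  Row 0: "naebp"
  Row 1: "gbji"
First row length: 5

5


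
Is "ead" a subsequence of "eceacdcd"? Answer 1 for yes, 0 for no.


Check if "ead" is a subsequence of "eceacdcd"
Greedy scan:
  Position 0 ('e'): matches sub[0] = 'e'
  Position 1 ('c'): no match needed
  Position 2 ('e'): no match needed
  Position 3 ('a'): matches sub[1] = 'a'
  Position 4 ('c'): no match needed
  Position 5 ('d'): matches sub[2] = 'd'
  Position 6 ('c'): no match needed
  Position 7 ('d'): no match needed
All 3 characters matched => is a subsequence

1


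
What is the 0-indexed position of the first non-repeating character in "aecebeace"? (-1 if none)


Input: aecebeace
Character frequencies:
  'a': 2
  'b': 1
  'c': 2
  'e': 4
Scanning left to right for freq == 1:
  Position 0 ('a'): freq=2, skip
  Position 1 ('e'): freq=4, skip
  Position 2 ('c'): freq=2, skip
  Position 3 ('e'): freq=4, skip
  Position 4 ('b'): unique! => answer = 4

4


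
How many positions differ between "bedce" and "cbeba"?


Comparing "bedce" and "cbeba" position by position:
  Position 0: 'b' vs 'c' => DIFFER
  Position 1: 'e' vs 'b' => DIFFER
  Position 2: 'd' vs 'e' => DIFFER
  Position 3: 'c' vs 'b' => DIFFER
  Position 4: 'e' vs 'a' => DIFFER
Positions that differ: 5

5


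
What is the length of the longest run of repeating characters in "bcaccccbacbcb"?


Input: "bcaccccbacbcb"
Scanning for longest run:
  Position 1 ('c'): new char, reset run to 1
  Position 2 ('a'): new char, reset run to 1
  Position 3 ('c'): new char, reset run to 1
  Position 4 ('c'): continues run of 'c', length=2
  Position 5 ('c'): continues run of 'c', length=3
  Position 6 ('c'): continues run of 'c', length=4
  Position 7 ('b'): new char, reset run to 1
  Position 8 ('a'): new char, reset run to 1
  Position 9 ('c'): new char, reset run to 1
  Position 10 ('b'): new char, reset run to 1
  Position 11 ('c'): new char, reset run to 1
  Position 12 ('b'): new char, reset run to 1
Longest run: 'c' with length 4

4


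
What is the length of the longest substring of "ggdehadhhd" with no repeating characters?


Input: "ggdehadhhd"
Sliding window (track last position of each char):
  Position 0 ('g'): window [0,0] length 1 -- new best
  Position 1 ('g'): repeat (last at 0), move window start to 1
  Position 1 ('g'): window [1,1] length 1
  Position 2 ('d'): window [1,2] length 2 -- new best
  Position 3 ('e'): window [1,3] length 3 -- new best
  Position 4 ('h'): window [1,4] length 4 -- new best
  Position 5 ('a'): window [1,5] length 5 -- new best
  Position 6 ('d'): repeat (last at 2), move window start to 3
  Position 6 ('d'): window [3,6] length 4
  Position 7 ('h'): repeat (last at 4), move window start to 5
  Position 7 ('h'): window [5,7] length 3
  Position 8 ('h'): repeat (last at 7), move window start to 8
  Position 8 ('h'): window [8,8] length 1
  Position 9 ('d'): window [8,9] length 2
Longest substring with no repeats: "gdeha" with length 5

5


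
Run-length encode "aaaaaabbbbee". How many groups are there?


Input: aaaaaabbbbee
Scanning for consecutive runs:
  Group 1: 'a' x 6 (positions 0-5)
  Group 2: 'b' x 4 (positions 6-9)
  Group 3: 'e' x 2 (positions 10-11)
Total groups: 3

3


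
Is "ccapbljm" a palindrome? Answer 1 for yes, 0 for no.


Input: ccapbljm
Reversed: mjlbpacc
  Compare pos 0 ('c') with pos 7 ('m'): MISMATCH
  Compare pos 1 ('c') with pos 6 ('j'): MISMATCH
  Compare pos 2 ('a') with pos 5 ('l'): MISMATCH
  Compare pos 3 ('p') with pos 4 ('b'): MISMATCH
Result: not a palindrome

0


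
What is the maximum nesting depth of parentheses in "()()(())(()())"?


Input: "()()(())(()())"
Tracking depth:
  Position 0 '(': depth becomes 1
  Position 1 ')': depth becomes 0
  Position 2 '(': depth becomes 1
  Position 3 ')': depth becomes 0
  Position 4 '(': depth becomes 1
  Position 5 '(': depth becomes 2
  Position 6 ')': depth becomes 1
  Position 7 ')': depth becomes 0
  Position 8 '(': depth becomes 1
  Position 9 '(': depth becomes 2
  Position 10 ')': depth becomes 1
  Position 11 '(': depth becomes 2
  Position 12 ')': depth becomes 1
  Position 13 ')': depth becomes 0
Maximum depth reached: 2

2


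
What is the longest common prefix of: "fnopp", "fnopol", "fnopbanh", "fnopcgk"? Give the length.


Words: fnopp, fnopol, fnopbanh, fnopcgk
  Position 0: all 'f' => match
  Position 1: all 'n' => match
  Position 2: all 'o' => match
  Position 3: all 'p' => match
  Position 4: ('p', 'o', 'b', 'c') => mismatch, stop
LCP = "fnop" (length 4)

4


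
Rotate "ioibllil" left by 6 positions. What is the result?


Input: "ioibllil", rotate left by 6
First 6 characters: "ioibll"
Remaining characters: "il"
Concatenate remaining + first: "il" + "ioibll" = "ilioibll"

ilioibll


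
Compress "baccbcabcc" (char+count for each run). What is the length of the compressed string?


Input: baccbcabcc
Runs:
  'b' x 1 => "b1"
  'a' x 1 => "a1"
  'c' x 2 => "c2"
  'b' x 1 => "b1"
  'c' x 1 => "c1"
  'a' x 1 => "a1"
  'b' x 1 => "b1"
  'c' x 2 => "c2"
Compressed: "b1a1c2b1c1a1b1c2"
Compressed length: 16

16


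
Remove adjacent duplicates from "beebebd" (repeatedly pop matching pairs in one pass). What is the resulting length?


Input: beebebd
Stack-based adjacent duplicate removal:
  Read 'b': push. Stack: b
  Read 'e': push. Stack: be
  Read 'e': matches stack top 'e' => pop. Stack: b
  Read 'b': matches stack top 'b' => pop. Stack: (empty)
  Read 'e': push. Stack: e
  Read 'b': push. Stack: eb
  Read 'd': push. Stack: ebd
Final stack: "ebd" (length 3)

3


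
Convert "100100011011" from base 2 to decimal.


Input: "100100011011" in base 2
Positional expansion:
  Digit '1' (value 1) x 2^11 = 2048
  Digit '0' (value 0) x 2^10 = 0
  Digit '0' (value 0) x 2^9 = 0
  Digit '1' (value 1) x 2^8 = 256
  Digit '0' (value 0) x 2^7 = 0
  Digit '0' (value 0) x 2^6 = 0
  Digit '0' (value 0) x 2^5 = 0
  Digit '1' (value 1) x 2^4 = 16
  Digit '1' (value 1) x 2^3 = 8
  Digit '0' (value 0) x 2^2 = 0
  Digit '1' (value 1) x 2^1 = 2
  Digit '1' (value 1) x 2^0 = 1
Sum = 2331

2331


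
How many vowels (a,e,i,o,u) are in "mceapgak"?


Input: mceapgak
Checking each character:
  'm' at position 0: consonant
  'c' at position 1: consonant
  'e' at position 2: vowel (running total: 1)
  'a' at position 3: vowel (running total: 2)
  'p' at position 4: consonant
  'g' at position 5: consonant
  'a' at position 6: vowel (running total: 3)
  'k' at position 7: consonant
Total vowels: 3

3


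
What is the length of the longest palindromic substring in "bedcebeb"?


Input: "bedcebeb"
Checking substrings for palindromes:
  [4:7] "ebe" (len 3) => palindrome
  [5:8] "beb" (len 3) => palindrome
Longest palindromic substring: "ebe" with length 3

3


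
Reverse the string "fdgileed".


Input: fdgileed
Reading characters right to left:
  Position 7: 'd'
  Position 6: 'e'
  Position 5: 'e'
  Position 4: 'l'
  Position 3: 'i'
  Position 2: 'g'
  Position 1: 'd'
  Position 0: 'f'
Reversed: deeligdf

deeligdf


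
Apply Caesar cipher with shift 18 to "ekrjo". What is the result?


Caesar cipher: shift "ekrjo" by 18
  'e' (pos 4) + 18 = pos 22 = 'w'
  'k' (pos 10) + 18 = pos 2 = 'c'
  'r' (pos 17) + 18 = pos 9 = 'j'
  'j' (pos 9) + 18 = pos 1 = 'b'
  'o' (pos 14) + 18 = pos 6 = 'g'
Result: wcjbg

wcjbg


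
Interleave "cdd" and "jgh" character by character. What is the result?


Interleaving "cdd" and "jgh":
  Position 0: 'c' from first, 'j' from second => "cj"
  Position 1: 'd' from first, 'g' from second => "dg"
  Position 2: 'd' from first, 'h' from second => "dh"
Result: cjdgdh

cjdgdh


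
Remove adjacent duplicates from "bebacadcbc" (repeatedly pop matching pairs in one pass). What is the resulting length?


Input: bebacadcbc
Stack-based adjacent duplicate removal:
  Read 'b': push. Stack: b
  Read 'e': push. Stack: be
  Read 'b': push. Stack: beb
  Read 'a': push. Stack: beba
  Read 'c': push. Stack: bebac
  Read 'a': push. Stack: bebaca
  Read 'd': push. Stack: bebacad
  Read 'c': push. Stack: bebacadc
  Read 'b': push. Stack: bebacadcb
  Read 'c': push. Stack: bebacadcbc
Final stack: "bebacadcbc" (length 10)

10


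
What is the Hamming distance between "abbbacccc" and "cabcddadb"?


Comparing "abbbacccc" and "cabcddadb" position by position:
  Position 0: 'a' vs 'c' => differ
  Position 1: 'b' vs 'a' => differ
  Position 2: 'b' vs 'b' => same
  Position 3: 'b' vs 'c' => differ
  Position 4: 'a' vs 'd' => differ
  Position 5: 'c' vs 'd' => differ
  Position 6: 'c' vs 'a' => differ
  Position 7: 'c' vs 'd' => differ
  Position 8: 'c' vs 'b' => differ
Total differences (Hamming distance): 8

8


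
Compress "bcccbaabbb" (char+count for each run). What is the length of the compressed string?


Input: bcccbaabbb
Runs:
  'b' x 1 => "b1"
  'c' x 3 => "c3"
  'b' x 1 => "b1"
  'a' x 2 => "a2"
  'b' x 3 => "b3"
Compressed: "b1c3b1a2b3"
Compressed length: 10

10


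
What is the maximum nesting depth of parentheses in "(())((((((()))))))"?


Input: "(())((((((()))))))"
Tracking depth:
  Position 0 '(': depth becomes 1
  Position 1 '(': depth becomes 2
  Position 2 ')': depth becomes 1
  Position 3 ')': depth becomes 0
  Position 4 '(': depth becomes 1
  Position 5 '(': depth becomes 2
  Position 6 '(': depth becomes 3
  Position 7 '(': depth becomes 4
  Position 8 '(': depth becomes 5
  Position 9 '(': depth becomes 6
  Position 10 '(': depth becomes 7
  Position 11 ')': depth becomes 6
  Position 12 ')': depth becomes 5
  Position 13 ')': depth becomes 4
  Position 14 ')': depth becomes 3
  Position 15 ')': depth becomes 2
  Position 16 ')': depth becomes 1
  Position 17 ')': depth becomes 0
Maximum depth reached: 7

7


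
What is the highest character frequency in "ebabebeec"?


Input: ebabebeec
Character counts:
  'a': 1
  'b': 3
  'c': 1
  'e': 4
Maximum frequency: 4

4


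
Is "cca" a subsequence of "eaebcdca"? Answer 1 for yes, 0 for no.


Check if "cca" is a subsequence of "eaebcdca"
Greedy scan:
  Position 0 ('e'): no match needed
  Position 1 ('a'): no match needed
  Position 2 ('e'): no match needed
  Position 3 ('b'): no match needed
  Position 4 ('c'): matches sub[0] = 'c'
  Position 5 ('d'): no match needed
  Position 6 ('c'): matches sub[1] = 'c'
  Position 7 ('a'): matches sub[2] = 'a'
All 3 characters matched => is a subsequence

1


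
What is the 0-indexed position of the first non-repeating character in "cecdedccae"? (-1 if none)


Input: cecdedccae
Character frequencies:
  'a': 1
  'c': 4
  'd': 2
  'e': 3
Scanning left to right for freq == 1:
  Position 0 ('c'): freq=4, skip
  Position 1 ('e'): freq=3, skip
  Position 2 ('c'): freq=4, skip
  Position 3 ('d'): freq=2, skip
  Position 4 ('e'): freq=3, skip
  Position 5 ('d'): freq=2, skip
  Position 6 ('c'): freq=4, skip
  Position 7 ('c'): freq=4, skip
  Position 8 ('a'): unique! => answer = 8

8


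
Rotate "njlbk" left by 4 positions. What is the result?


Input: "njlbk", rotate left by 4
First 4 characters: "njlb"
Remaining characters: "k"
Concatenate remaining + first: "k" + "njlb" = "knjlb"

knjlb


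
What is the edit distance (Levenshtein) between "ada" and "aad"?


Computing edit distance: "ada" -> "aad"
DP table:
           a    a    d
      0    1    2    3
  a   1    0    1    2
  d   2    1    1    1
  a   3    2    1    2
Edit distance = dp[3][3] = 2

2


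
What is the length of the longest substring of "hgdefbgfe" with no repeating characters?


Input: "hgdefbgfe"
Sliding window (track last position of each char):
  Position 0 ('h'): window [0,0] length 1 -- new best
  Position 1 ('g'): window [0,1] length 2 -- new best
  Position 2 ('d'): window [0,2] length 3 -- new best
  Position 3 ('e'): window [0,3] length 4 -- new best
  Position 4 ('f'): window [0,4] length 5 -- new best
  Position 5 ('b'): window [0,5] length 6 -- new best
  Position 6 ('g'): repeat (last at 1), move window start to 2
  Position 6 ('g'): window [2,6] length 5
  Position 7 ('f'): repeat (last at 4), move window start to 5
  Position 7 ('f'): window [5,7] length 3
  Position 8 ('e'): window [5,8] length 4
Longest substring with no repeats: "hgdefb" with length 6

6


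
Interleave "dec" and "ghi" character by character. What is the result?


Interleaving "dec" and "ghi":
  Position 0: 'd' from first, 'g' from second => "dg"
  Position 1: 'e' from first, 'h' from second => "eh"
  Position 2: 'c' from first, 'i' from second => "ci"
Result: dgehci

dgehci


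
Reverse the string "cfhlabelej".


Input: cfhlabelej
Reading characters right to left:
  Position 9: 'j'
  Position 8: 'e'
  Position 7: 'l'
  Position 6: 'e'
  Position 5: 'b'
  Position 4: 'a'
  Position 3: 'l'
  Position 2: 'h'
  Position 1: 'f'
  Position 0: 'c'
Reversed: jelebalhfc

jelebalhfc


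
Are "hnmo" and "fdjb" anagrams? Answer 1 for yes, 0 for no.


Strings: "hnmo", "fdjb"
Sorted first:  hmno
Sorted second: bdfj
Differ at position 0: 'h' vs 'b' => not anagrams

0


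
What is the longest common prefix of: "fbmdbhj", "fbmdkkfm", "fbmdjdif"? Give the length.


Words: fbmdbhj, fbmdkkfm, fbmdjdif
  Position 0: all 'f' => match
  Position 1: all 'b' => match
  Position 2: all 'm' => match
  Position 3: all 'd' => match
  Position 4: ('b', 'k', 'j') => mismatch, stop
LCP = "fbmd" (length 4)

4


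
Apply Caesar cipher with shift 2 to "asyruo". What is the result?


Caesar cipher: shift "asyruo" by 2
  'a' (pos 0) + 2 = pos 2 = 'c'
  's' (pos 18) + 2 = pos 20 = 'u'
  'y' (pos 24) + 2 = pos 0 = 'a'
  'r' (pos 17) + 2 = pos 19 = 't'
  'u' (pos 20) + 2 = pos 22 = 'w'
  'o' (pos 14) + 2 = pos 16 = 'q'
Result: cuatwq

cuatwq


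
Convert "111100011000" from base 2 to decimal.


Input: "111100011000" in base 2
Positional expansion:
  Digit '1' (value 1) x 2^11 = 2048
  Digit '1' (value 1) x 2^10 = 1024
  Digit '1' (value 1) x 2^9 = 512
  Digit '1' (value 1) x 2^8 = 256
  Digit '0' (value 0) x 2^7 = 0
  Digit '0' (value 0) x 2^6 = 0
  Digit '0' (value 0) x 2^5 = 0
  Digit '1' (value 1) x 2^4 = 16
  Digit '1' (value 1) x 2^3 = 8
  Digit '0' (value 0) x 2^2 = 0
  Digit '0' (value 0) x 2^1 = 0
  Digit '0' (value 0) x 2^0 = 0
Sum = 3864

3864


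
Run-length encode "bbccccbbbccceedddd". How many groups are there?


Input: bbccccbbbccceedddd
Scanning for consecutive runs:
  Group 1: 'b' x 2 (positions 0-1)
  Group 2: 'c' x 4 (positions 2-5)
  Group 3: 'b' x 3 (positions 6-8)
  Group 4: 'c' x 3 (positions 9-11)
  Group 5: 'e' x 2 (positions 12-13)
  Group 6: 'd' x 4 (positions 14-17)
Total groups: 6

6


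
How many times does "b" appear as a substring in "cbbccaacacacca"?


Searching for "b" in "cbbccaacacacca"
Scanning each position:
  Position 0: "c" => no
  Position 1: "b" => MATCH
  Position 2: "b" => MATCH
  Position 3: "c" => no
  Position 4: "c" => no
  Position 5: "a" => no
  Position 6: "a" => no
  Position 7: "c" => no
  Position 8: "a" => no
  Position 9: "c" => no
  Position 10: "a" => no
  Position 11: "c" => no
  Position 12: "c" => no
  Position 13: "a" => no
Total occurrences: 2

2


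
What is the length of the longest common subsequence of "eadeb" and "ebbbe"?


LCS of "eadeb" and "ebbbe"
DP table:
           e    b    b    b    e
      0    0    0    0    0    0
  e   0    1    1    1    1    1
  a   0    1    1    1    1    1
  d   0    1    1    1    1    1
  e   0    1    1    1    1    2
  b   0    1    2    2    2    2
LCS length = dp[5][5] = 2

2


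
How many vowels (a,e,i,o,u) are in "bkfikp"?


Input: bkfikp
Checking each character:
  'b' at position 0: consonant
  'k' at position 1: consonant
  'f' at position 2: consonant
  'i' at position 3: vowel (running total: 1)
  'k' at position 4: consonant
  'p' at position 5: consonant
Total vowels: 1

1


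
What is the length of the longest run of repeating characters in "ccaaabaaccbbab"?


Input: "ccaaabaaccbbab"
Scanning for longest run:
  Position 1 ('c'): continues run of 'c', length=2
  Position 2 ('a'): new char, reset run to 1
  Position 3 ('a'): continues run of 'a', length=2
  Position 4 ('a'): continues run of 'a', length=3
  Position 5 ('b'): new char, reset run to 1
  Position 6 ('a'): new char, reset run to 1
  Position 7 ('a'): continues run of 'a', length=2
  Position 8 ('c'): new char, reset run to 1
  Position 9 ('c'): continues run of 'c', length=2
  Position 10 ('b'): new char, reset run to 1
  Position 11 ('b'): continues run of 'b', length=2
  Position 12 ('a'): new char, reset run to 1
  Position 13 ('b'): new char, reset run to 1
Longest run: 'a' with length 3

3


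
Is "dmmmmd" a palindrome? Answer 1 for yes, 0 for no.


Input: dmmmmd
Reversed: dmmmmd
  Compare pos 0 ('d') with pos 5 ('d'): match
  Compare pos 1 ('m') with pos 4 ('m'): match
  Compare pos 2 ('m') with pos 3 ('m'): match
Result: palindrome

1


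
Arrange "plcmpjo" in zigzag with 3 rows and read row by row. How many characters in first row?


Zigzag "plcmpjo" into 3 rows:
Placing characters:
  'p' => row 0
  'l' => row 1
  'c' => row 2
  'm' => row 1
  'p' => row 0
  'j' => row 1
  'o' => row 2
Rows:
  Row 0: "pp"
  Row 1: "lmj"
  Row 2: "co"
First row length: 2

2


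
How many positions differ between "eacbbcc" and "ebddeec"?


Comparing "eacbbcc" and "ebddeec" position by position:
  Position 0: 'e' vs 'e' => same
  Position 1: 'a' vs 'b' => DIFFER
  Position 2: 'c' vs 'd' => DIFFER
  Position 3: 'b' vs 'd' => DIFFER
  Position 4: 'b' vs 'e' => DIFFER
  Position 5: 'c' vs 'e' => DIFFER
  Position 6: 'c' vs 'c' => same
Positions that differ: 5

5


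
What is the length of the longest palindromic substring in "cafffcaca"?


Input: "cafffcaca"
Checking substrings for palindromes:
  [2:5] "fff" (len 3) => palindrome
  [5:8] "cac" (len 3) => palindrome
  [6:9] "aca" (len 3) => palindrome
  [2:4] "ff" (len 2) => palindrome
  [3:5] "ff" (len 2) => palindrome
Longest palindromic substring: "fff" with length 3

3


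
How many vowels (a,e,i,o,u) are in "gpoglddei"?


Input: gpoglddei
Checking each character:
  'g' at position 0: consonant
  'p' at position 1: consonant
  'o' at position 2: vowel (running total: 1)
  'g' at position 3: consonant
  'l' at position 4: consonant
  'd' at position 5: consonant
  'd' at position 6: consonant
  'e' at position 7: vowel (running total: 2)
  'i' at position 8: vowel (running total: 3)
Total vowels: 3

3


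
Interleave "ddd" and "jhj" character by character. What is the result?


Interleaving "ddd" and "jhj":
  Position 0: 'd' from first, 'j' from second => "dj"
  Position 1: 'd' from first, 'h' from second => "dh"
  Position 2: 'd' from first, 'j' from second => "dj"
Result: djdhdj

djdhdj


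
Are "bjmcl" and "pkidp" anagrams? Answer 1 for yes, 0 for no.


Strings: "bjmcl", "pkidp"
Sorted first:  bcjlm
Sorted second: dikpp
Differ at position 0: 'b' vs 'd' => not anagrams

0
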